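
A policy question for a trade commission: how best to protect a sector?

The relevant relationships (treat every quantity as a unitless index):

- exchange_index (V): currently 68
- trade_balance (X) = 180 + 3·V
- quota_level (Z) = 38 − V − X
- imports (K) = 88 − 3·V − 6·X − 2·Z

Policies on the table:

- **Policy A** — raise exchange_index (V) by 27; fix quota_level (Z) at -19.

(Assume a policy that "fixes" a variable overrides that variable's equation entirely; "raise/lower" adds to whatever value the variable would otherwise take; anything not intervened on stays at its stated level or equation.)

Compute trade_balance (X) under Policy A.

Policy A (V + 27, Z := -19):
  V = 68 + 27 = 95
  X = 180 + 3·95 = 465

465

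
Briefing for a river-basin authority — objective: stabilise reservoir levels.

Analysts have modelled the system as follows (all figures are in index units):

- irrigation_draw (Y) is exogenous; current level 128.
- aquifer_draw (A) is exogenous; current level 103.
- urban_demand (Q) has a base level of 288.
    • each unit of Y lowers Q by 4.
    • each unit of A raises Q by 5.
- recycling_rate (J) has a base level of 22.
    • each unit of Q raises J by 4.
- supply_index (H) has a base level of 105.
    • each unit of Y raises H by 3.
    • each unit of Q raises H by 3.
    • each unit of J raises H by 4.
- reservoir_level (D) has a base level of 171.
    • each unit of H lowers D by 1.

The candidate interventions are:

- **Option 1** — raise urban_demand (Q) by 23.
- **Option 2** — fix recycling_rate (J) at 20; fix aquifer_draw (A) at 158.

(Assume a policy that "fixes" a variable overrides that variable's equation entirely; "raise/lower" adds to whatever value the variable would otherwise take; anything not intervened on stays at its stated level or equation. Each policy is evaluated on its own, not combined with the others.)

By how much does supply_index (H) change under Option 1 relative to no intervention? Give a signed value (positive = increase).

Baseline:
  Y = 128
  A = 103
  Q = 288 − 4·128 + 5·103 = 291
  J = 22 + 4·291 = 1186
  H = 105 + 3·128 + 3·291 + 4·1186 = 6106
Option 1 (Q + 23):
  Y = 128
  A = 103
  Q = 288 − 4·128 + 5·103 (+23 from intervention) = 314
  J = 22 + 4·314 = 1278
  H = 105 + 3·128 + 3·314 + 4·1278 = 6543
Change in H: 6543 − 6106 = 437

437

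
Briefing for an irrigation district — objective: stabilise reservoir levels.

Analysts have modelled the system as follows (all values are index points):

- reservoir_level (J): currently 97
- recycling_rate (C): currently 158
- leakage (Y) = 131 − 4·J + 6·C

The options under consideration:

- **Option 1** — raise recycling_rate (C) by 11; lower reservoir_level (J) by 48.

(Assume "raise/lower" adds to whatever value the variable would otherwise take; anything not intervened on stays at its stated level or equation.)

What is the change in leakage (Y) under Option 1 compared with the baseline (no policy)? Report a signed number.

258

Baseline:
  J = 97
  C = 158
  Y = 131 − 4·97 + 6·158 = 691
Option 1 (C + 11, J − 48):
  J = 97 − 48 = 49
  C = 158 + 11 = 169
  Y = 131 − 4·49 + 6·169 = 949
Change in Y: 949 − 691 = 258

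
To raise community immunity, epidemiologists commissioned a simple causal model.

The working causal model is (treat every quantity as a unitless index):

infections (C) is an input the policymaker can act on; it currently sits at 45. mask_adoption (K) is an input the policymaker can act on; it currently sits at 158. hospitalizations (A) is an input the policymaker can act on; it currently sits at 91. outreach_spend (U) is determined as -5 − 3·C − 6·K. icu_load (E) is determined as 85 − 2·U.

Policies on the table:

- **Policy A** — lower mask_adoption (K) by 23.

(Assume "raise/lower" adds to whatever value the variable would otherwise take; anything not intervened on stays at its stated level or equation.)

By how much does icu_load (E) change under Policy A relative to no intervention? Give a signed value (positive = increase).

Baseline:
  C = 45
  K = 158
  U = -5 − 3·45 − 6·158 = -1088
  E = 85 − 2·(-1088) = 2261
Policy A (K − 23):
  C = 45
  K = 158 − 23 = 135
  U = -5 − 3·45 − 6·135 = -950
  E = 85 − 2·(-950) = 1985
Change in E: 1985 − 2261 = -276

-276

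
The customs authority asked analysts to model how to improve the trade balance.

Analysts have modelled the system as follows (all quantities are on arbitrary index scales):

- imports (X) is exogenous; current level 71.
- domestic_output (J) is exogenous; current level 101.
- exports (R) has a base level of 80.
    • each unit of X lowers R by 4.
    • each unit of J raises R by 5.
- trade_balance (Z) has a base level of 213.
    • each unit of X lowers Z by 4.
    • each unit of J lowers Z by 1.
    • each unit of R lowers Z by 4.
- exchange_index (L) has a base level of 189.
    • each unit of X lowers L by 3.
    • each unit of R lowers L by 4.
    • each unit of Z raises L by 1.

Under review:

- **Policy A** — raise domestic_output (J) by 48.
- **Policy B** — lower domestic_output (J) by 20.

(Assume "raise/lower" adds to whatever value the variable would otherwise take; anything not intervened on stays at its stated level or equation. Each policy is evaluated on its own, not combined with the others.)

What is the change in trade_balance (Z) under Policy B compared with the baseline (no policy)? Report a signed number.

Baseline:
  X = 71
  J = 101
  R = 80 − 4·71 + 5·101 = 301
  Z = 213 − 4·71 − 101 − 4·301 = -1376
Policy B (J − 20):
  X = 71
  J = 101 − 20 = 81
  R = 80 − 4·71 + 5·81 = 201
  Z = 213 − 4·71 − 81 − 4·201 = -956
Change in Z: -956 − (-1376) = 420

420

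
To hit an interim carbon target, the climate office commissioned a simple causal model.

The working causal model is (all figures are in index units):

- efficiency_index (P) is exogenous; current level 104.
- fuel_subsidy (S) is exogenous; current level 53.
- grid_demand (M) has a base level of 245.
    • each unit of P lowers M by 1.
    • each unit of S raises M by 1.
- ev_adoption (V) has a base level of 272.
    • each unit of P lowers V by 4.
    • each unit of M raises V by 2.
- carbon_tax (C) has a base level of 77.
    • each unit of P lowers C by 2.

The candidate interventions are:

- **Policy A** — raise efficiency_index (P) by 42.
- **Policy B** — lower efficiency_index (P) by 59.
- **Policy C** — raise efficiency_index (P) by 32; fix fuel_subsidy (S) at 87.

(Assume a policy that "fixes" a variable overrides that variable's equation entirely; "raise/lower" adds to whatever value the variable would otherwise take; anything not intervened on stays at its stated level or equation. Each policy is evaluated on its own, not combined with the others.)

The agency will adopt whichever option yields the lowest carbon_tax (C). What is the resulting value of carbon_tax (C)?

-215

Policy A (P + 42):
  P = 104 + 42 = 146
  C = 77 − 2·146 = -215
Policy B (P − 59):
  P = 104 − 59 = 45
  C = 77 − 2·45 = -13
Policy C (P + 32, S := 87):
  P = 104 + 32 = 136
  C = 77 − 2·136 = -195
Comparing — Policy A: C=-215, Policy B: C=-13, Policy C: C=-195. Lowest is -215 (Policy A).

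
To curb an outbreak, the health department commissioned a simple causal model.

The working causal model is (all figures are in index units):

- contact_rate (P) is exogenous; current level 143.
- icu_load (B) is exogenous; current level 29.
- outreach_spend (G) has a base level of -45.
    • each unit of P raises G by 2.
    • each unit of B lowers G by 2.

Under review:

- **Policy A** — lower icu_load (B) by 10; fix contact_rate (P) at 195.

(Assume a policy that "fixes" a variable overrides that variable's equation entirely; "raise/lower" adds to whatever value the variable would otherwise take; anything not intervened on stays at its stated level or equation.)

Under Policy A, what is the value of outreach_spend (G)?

307

Policy A (B − 10, P := 195):
  P = 195
  B = 29 − 10 = 19
  G = -45 + 2·195 − 2·19 = 307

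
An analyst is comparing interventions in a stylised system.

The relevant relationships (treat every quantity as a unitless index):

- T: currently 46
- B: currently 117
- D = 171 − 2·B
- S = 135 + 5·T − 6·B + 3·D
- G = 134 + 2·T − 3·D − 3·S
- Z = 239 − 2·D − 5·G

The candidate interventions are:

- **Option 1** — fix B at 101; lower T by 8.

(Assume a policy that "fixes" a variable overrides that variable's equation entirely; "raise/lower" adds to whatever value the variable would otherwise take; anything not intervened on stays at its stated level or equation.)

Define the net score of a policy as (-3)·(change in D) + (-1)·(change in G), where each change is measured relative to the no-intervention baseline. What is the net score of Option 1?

472

Baseline:
  T = 46
  B = 117
  D = 171 − 2·117 = -63
  S = 135 + 5·46 − 6·117 + 3·(-63) = -526
  G = 134 + 2·46 − 3·(-63) − 3·(-526) = 1993
Option 1 (B := 101, T − 8):
  T = 46 − 8 = 38
  B = 101
  D = 171 − 2·101 = -31
  S = 135 + 5·38 − 6·101 + 3·(-31) = -374
  G = 134 + 2·38 − 3·(-31) − 3·(-374) = 1425
ΔD = -31 − (-63) = 32; ΔG = 1425 − 1993 = -568
Score = (-3)·32 + (-1)·(-568) = 472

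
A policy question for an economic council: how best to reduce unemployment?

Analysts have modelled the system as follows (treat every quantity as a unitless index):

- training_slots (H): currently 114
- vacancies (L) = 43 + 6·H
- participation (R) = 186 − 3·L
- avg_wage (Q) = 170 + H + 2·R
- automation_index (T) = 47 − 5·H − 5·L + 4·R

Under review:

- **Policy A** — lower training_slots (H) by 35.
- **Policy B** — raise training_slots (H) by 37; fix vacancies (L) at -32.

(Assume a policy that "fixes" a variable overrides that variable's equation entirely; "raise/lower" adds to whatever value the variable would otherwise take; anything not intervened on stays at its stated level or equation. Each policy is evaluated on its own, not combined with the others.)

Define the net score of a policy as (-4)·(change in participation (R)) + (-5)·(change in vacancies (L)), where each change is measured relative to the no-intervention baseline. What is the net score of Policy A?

Baseline:
  H = 114
  L = 43 + 6·114 = 727
  R = 186 − 3·727 = -1995
Policy A (H − 35):
  H = 114 − 35 = 79
  L = 43 + 6·79 = 517
  R = 186 − 3·517 = -1365
ΔR = -1365 − (-1995) = 630; ΔL = 517 − 727 = -210
Score = (-4)·630 + (-5)·(-210) = -1470

-1470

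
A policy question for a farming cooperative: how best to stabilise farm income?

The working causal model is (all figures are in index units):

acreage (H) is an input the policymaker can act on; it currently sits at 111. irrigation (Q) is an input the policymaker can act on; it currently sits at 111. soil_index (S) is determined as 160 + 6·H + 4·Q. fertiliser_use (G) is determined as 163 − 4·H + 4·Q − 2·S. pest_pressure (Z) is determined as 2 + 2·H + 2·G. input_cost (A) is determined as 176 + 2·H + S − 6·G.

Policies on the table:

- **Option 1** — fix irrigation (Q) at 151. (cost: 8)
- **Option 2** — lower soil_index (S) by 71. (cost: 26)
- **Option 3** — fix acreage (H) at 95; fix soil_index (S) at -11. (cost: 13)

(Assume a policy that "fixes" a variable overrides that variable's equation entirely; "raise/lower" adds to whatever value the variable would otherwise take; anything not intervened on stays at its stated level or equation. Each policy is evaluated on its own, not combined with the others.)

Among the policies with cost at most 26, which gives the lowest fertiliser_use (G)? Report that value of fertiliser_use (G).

-2537

Option 1 (Q := 151):
  H = 111
  Q = 151
  S = 160 + 6·111 + 4·151 = 1430
  G = 163 − 4·111 + 4·151 − 2·1430 = -2537
Option 2 (S − 71):
  H = 111
  Q = 111
  S = 160 + 6·111 + 4·111 (−71 from intervention) = 1199
  G = 163 − 4·111 + 4·111 − 2·1199 = -2235
Option 3 (H := 95, S := -11):
  H = 95
  Q = 111
  S = -11
  G = 163 − 4·95 + 4·111 − 2·(-11) = 249
Comparing — Option 1: G=-2537, Option 2: G=-2235, Option 3: G=249. Lowest is -2537 (Option 1).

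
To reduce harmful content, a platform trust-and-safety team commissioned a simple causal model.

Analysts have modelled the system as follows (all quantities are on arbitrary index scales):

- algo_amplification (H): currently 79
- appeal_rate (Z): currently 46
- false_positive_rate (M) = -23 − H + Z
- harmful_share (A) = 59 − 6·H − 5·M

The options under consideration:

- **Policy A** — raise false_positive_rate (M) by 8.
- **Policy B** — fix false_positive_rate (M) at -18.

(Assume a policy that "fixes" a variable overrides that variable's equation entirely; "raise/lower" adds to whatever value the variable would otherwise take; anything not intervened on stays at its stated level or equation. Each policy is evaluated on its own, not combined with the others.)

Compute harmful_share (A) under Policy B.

-325

Policy B (M := -18):
  H = 79
  Z = 46
  M = -18
  A = 59 − 6·79 − 5·(-18) = -325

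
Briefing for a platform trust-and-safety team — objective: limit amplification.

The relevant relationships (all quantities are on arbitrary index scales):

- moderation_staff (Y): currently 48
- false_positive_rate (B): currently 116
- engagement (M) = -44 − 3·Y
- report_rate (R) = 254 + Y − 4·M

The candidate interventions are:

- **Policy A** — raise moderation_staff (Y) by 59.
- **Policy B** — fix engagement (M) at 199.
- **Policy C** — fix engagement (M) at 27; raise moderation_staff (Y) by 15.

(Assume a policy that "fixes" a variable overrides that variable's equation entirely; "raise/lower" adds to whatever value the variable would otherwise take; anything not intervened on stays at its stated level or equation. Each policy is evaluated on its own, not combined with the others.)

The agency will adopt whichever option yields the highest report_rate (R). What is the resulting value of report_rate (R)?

Policy A (Y + 59):
  Y = 48 + 59 = 107
  M = -44 − 3·107 = -365
  R = 254 + 107 − 4·(-365) = 1821
Policy B (M := 199):
  Y = 48
  M = 199
  R = 254 + 48 − 4·199 = -494
Policy C (M := 27, Y + 15):
  Y = 48 + 15 = 63
  M = 27
  R = 254 + 63 − 4·27 = 209
Comparing — Policy A: R=1821, Policy B: R=-494, Policy C: R=209. Highest is 1821 (Policy A).

1821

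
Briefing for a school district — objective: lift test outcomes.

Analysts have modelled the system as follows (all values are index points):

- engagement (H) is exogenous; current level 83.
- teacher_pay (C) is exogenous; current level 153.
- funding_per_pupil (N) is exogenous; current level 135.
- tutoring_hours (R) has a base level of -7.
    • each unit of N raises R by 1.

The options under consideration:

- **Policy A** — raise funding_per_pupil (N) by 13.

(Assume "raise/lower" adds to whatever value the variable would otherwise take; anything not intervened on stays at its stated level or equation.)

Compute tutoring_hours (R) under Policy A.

141

Policy A (N + 13):
  N = 135 + 13 = 148
  R = -7 + 148 = 141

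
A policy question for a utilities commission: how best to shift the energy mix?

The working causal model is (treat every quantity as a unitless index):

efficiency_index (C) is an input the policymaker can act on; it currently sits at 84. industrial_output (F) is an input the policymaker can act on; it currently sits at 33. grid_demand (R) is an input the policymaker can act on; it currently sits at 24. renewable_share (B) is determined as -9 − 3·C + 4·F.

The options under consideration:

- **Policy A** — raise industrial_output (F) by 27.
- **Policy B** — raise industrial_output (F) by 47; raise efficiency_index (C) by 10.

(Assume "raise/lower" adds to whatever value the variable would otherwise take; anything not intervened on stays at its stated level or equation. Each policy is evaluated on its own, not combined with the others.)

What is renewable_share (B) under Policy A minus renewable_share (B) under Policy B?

-50

Policy A (F + 27):
  C = 84
  F = 33 + 27 = 60
  B = -9 − 3·84 + 4·60 = -21
Policy B (F + 47, C + 10):
  C = 84 + 10 = 94
  F = 33 + 47 = 80
  B = -9 − 3·94 + 4·80 = 29
B: -21 − 29 = -50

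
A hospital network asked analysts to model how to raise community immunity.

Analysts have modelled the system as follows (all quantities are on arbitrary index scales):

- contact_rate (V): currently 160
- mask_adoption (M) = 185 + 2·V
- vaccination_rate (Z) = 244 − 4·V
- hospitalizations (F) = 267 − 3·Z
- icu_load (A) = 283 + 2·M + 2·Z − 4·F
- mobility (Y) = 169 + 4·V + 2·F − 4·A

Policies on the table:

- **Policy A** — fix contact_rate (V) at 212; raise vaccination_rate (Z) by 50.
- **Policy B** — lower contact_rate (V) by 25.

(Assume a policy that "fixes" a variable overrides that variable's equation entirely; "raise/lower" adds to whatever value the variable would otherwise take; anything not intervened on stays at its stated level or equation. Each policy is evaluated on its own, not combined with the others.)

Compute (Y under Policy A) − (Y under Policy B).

Policy A (V := 212, Z + 50):
  V = 212
  M = 185 + 2·212 = 609
  Z = 244 − 4·212 (+50 from intervention) = -554
  F = 267 − 3·(-554) = 1929
  A = 283 + 2·609 + 2·(-554) − 4·1929 = -7323
  Y = 169 + 4·212 + 2·1929 − 4·(-7323) = 34167
Policy B (V − 25):
  V = 160 − 25 = 135
  M = 185 + 2·135 = 455
  Z = 244 − 4·135 = -296
  F = 267 − 3·(-296) = 1155
  A = 283 + 2·455 + 2·(-296) − 4·1155 = -4019
  Y = 169 + 4·135 + 2·1155 − 4·(-4019) = 19095
Y: 34167 − 19095 = 15072

15072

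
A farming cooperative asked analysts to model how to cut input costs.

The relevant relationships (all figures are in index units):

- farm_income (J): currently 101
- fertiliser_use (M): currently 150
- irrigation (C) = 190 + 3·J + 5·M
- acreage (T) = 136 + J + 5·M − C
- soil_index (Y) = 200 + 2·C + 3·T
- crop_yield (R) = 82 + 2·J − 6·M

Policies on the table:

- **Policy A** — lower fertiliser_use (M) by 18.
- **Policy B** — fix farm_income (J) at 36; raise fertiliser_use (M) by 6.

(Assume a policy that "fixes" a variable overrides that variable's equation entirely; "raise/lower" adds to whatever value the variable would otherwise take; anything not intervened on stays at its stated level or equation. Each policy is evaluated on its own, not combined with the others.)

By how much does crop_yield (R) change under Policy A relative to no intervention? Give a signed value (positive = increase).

108

Baseline:
  J = 101
  M = 150
  R = 82 + 2·101 − 6·150 = -616
Policy A (M − 18):
  J = 101
  M = 150 − 18 = 132
  R = 82 + 2·101 − 6·132 = -508
Change in R: -508 − (-616) = 108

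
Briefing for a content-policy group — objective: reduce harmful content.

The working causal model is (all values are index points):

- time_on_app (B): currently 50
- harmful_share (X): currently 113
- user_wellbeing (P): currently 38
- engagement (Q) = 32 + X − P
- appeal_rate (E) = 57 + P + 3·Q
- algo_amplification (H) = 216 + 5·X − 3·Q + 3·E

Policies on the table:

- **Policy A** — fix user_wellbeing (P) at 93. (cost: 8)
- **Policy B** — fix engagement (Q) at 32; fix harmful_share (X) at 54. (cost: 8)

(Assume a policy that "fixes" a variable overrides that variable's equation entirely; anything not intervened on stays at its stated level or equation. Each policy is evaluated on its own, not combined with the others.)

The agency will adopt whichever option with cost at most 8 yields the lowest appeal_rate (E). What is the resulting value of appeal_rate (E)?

191

Policy A (P := 93):
  X = 113
  P = 93
  Q = 32 + 113 − 93 = 52
  E = 57 + 93 + 3·52 = 306
Policy B (Q := 32, X := 54):
  X = 54
  P = 38
  Q = 32
  E = 57 + 38 + 3·32 = 191
Comparing — Policy A: E=306, Policy B: E=191. Lowest is 191 (Policy B).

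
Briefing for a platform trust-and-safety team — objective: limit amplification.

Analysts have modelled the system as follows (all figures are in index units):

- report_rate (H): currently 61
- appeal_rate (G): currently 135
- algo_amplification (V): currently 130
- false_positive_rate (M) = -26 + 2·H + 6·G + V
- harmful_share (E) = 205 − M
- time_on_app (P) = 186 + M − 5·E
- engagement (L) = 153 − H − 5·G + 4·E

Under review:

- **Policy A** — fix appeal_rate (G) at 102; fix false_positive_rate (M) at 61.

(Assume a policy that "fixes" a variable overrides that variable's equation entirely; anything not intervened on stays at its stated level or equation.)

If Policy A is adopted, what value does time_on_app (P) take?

-473

Policy A (G := 102, M := 61):
  H = 61
  G = 102
  V = 130
  M = 61
  E = 205 − 61 = 144
  P = 186 + 61 − 5·144 = -473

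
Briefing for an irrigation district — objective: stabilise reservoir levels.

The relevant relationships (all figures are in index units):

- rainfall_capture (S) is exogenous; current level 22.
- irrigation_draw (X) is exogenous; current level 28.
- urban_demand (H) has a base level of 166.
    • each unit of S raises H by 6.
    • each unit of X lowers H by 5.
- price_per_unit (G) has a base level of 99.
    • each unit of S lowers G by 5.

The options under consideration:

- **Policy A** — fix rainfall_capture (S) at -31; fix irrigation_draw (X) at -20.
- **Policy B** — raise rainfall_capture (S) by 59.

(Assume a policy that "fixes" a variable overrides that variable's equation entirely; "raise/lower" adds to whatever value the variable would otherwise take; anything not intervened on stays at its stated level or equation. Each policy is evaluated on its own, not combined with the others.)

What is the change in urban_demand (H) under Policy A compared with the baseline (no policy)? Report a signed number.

-78

Baseline:
  S = 22
  X = 28
  H = 166 + 6·22 − 5·28 = 158
Policy A (S := -31, X := -20):
  S = -31
  X = -20
  H = 166 + 6·(-31) − 5·(-20) = 80
Change in H: 80 − 158 = -78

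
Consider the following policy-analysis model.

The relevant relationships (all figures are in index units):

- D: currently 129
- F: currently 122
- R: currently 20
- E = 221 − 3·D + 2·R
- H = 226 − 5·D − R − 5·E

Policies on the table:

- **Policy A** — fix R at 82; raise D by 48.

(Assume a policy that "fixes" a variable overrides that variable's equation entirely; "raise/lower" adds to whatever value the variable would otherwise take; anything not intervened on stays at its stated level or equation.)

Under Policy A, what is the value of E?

Policy A (R := 82, D + 48):
  D = 129 + 48 = 177
  R = 82
  E = 221 − 3·177 + 2·82 = -146

-146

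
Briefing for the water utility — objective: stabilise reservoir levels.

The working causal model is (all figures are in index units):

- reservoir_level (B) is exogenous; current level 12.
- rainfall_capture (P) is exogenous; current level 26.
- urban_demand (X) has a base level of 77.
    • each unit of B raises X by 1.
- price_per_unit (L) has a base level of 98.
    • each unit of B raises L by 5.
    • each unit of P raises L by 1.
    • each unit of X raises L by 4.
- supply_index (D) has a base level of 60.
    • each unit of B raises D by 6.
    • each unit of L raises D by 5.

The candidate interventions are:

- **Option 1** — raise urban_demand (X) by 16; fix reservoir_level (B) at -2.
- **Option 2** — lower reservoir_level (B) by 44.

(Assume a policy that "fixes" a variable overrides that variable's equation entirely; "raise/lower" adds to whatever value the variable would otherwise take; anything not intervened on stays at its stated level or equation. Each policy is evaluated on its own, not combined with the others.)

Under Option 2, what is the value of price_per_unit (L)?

Option 2 (B − 44):
  B = 12 − 44 = -32
  P = 26
  X = 77 + (-32) = 45
  L = 98 + 5·(-32) + 26 + 4·45 = 144

144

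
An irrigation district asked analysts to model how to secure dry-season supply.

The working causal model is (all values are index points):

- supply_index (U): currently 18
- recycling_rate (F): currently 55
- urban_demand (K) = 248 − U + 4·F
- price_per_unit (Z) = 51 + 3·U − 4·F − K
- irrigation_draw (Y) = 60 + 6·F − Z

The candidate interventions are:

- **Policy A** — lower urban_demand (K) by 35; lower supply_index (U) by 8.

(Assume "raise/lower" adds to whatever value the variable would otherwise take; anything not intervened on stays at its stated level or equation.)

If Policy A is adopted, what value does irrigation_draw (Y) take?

Policy A (K − 35, U − 8):
  U = 18 − 8 = 10
  F = 55
  K = 248 − 10 + 4·55 (−35 from intervention) = 423
  Z = 51 + 3·10 − 4·55 − 423 = -562
  Y = 60 + 6·55 − (-562) = 952

952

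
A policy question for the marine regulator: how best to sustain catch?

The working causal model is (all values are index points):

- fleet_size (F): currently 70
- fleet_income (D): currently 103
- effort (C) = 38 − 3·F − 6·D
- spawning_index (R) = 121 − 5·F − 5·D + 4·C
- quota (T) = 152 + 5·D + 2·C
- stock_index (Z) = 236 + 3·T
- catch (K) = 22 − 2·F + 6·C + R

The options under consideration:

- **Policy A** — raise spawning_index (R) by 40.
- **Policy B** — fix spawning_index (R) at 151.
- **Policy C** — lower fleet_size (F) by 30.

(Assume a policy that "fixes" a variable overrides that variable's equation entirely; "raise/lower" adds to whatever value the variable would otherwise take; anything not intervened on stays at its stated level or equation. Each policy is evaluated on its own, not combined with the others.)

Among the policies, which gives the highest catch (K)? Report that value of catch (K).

Policy A (R + 40):
  F = 70
  D = 103
  C = 38 − 3·70 − 6·103 = -790
  R = 121 − 5·70 − 5·103 + 4·(-790) (+40 from intervention) = -3864
  K = 22 − 2·70 + 6·(-790) + (-3864) = -8722
Policy B (R := 151):
  F = 70
  D = 103
  C = 38 − 3·70 − 6·103 = -790
  R = 151
  K = 22 − 2·70 + 6·(-790) + 151 = -4707
Policy C (F − 30):
  F = 70 − 30 = 40
  D = 103
  C = 38 − 3·40 − 6·103 = -700
  R = 121 − 5·40 − 5·103 + 4·(-700) = -3394
  K = 22 − 2·40 + 6·(-700) + (-3394) = -7652
Comparing — Policy A: K=-8722, Policy B: K=-4707, Policy C: K=-7652. Highest is -4707 (Policy B).

-4707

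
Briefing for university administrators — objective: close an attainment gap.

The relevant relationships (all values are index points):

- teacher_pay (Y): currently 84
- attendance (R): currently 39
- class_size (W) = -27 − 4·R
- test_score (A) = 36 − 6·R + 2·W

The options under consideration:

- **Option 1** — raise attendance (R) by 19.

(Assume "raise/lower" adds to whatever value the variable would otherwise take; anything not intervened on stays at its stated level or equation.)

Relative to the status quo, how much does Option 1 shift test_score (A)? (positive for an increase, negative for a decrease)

-266

Baseline:
  R = 39
  W = -27 − 4·39 = -183
  A = 36 − 6·39 + 2·(-183) = -564
Option 1 (R + 19):
  R = 39 + 19 = 58
  W = -27 − 4·58 = -259
  A = 36 − 6·58 + 2·(-259) = -830
Change in A: -830 − (-564) = -266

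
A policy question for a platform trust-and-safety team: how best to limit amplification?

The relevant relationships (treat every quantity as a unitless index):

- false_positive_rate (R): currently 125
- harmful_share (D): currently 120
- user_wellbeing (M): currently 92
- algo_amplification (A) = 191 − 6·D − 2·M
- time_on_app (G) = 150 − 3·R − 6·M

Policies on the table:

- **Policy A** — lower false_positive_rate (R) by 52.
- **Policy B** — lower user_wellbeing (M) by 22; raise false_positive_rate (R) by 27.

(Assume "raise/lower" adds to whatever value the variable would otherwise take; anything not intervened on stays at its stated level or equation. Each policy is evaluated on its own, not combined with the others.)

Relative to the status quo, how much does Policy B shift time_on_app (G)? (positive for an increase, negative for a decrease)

Baseline:
  R = 125
  M = 92
  G = 150 − 3·125 − 6·92 = -777
Policy B (M − 22, R + 27):
  R = 125 + 27 = 152
  M = 92 − 22 = 70
  G = 150 − 3·152 − 6·70 = -726
Change in G: -726 − (-777) = 51

51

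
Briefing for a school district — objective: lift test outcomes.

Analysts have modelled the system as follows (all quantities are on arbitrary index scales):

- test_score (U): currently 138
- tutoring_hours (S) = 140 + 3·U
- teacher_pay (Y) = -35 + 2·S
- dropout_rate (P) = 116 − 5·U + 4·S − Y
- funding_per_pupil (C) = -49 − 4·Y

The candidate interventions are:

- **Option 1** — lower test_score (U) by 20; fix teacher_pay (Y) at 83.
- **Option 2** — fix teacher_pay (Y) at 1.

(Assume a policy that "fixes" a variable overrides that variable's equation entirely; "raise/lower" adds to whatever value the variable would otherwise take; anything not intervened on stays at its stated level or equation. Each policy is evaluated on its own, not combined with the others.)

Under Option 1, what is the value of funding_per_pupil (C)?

Option 1 (U − 20, Y := 83):
  U = 138 − 20 = 118
  S = 140 + 3·118 = 494
  Y = 83
  C = -49 − 4·83 = -381

-381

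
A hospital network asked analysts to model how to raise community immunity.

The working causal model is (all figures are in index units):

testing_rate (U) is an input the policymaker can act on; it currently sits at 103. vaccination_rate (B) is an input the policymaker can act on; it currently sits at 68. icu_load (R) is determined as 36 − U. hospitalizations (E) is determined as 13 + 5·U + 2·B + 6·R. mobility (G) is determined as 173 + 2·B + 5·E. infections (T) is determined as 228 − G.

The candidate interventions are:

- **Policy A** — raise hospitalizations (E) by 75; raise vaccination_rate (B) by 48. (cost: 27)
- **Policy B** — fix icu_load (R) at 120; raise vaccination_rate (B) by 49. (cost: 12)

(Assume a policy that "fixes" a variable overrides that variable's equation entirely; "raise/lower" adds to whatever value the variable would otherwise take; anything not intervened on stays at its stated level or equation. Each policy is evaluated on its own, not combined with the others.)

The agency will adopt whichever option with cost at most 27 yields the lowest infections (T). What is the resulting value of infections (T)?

-7589

Policy A (E + 75, B + 48):
  U = 103
  B = 68 + 48 = 116
  R = 36 − 103 = -67
  E = 13 + 5·103 + 2·116 + 6·(-67) (+75 from intervention) = 433
  G = 173 + 2·116 + 5·433 = 2570
  T = 228 − 2570 = -2342
Policy B (R := 120, B + 49):
  U = 103
  B = 68 + 49 = 117
  R = 120
  E = 13 + 5·103 + 2·117 + 6·120 = 1482
  G = 173 + 2·117 + 5·1482 = 7817
  T = 228 − 7817 = -7589
Comparing — Policy A: T=-2342, Policy B: T=-7589. Lowest is -7589 (Policy B).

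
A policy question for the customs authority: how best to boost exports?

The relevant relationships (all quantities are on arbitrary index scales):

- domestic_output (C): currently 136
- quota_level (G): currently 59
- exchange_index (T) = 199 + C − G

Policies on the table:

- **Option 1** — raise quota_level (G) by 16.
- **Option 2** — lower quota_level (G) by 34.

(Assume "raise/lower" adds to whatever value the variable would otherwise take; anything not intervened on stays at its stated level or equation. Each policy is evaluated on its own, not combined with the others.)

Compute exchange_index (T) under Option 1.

260

Option 1 (G + 16):
  C = 136
  G = 59 + 16 = 75
  T = 199 + 136 − 75 = 260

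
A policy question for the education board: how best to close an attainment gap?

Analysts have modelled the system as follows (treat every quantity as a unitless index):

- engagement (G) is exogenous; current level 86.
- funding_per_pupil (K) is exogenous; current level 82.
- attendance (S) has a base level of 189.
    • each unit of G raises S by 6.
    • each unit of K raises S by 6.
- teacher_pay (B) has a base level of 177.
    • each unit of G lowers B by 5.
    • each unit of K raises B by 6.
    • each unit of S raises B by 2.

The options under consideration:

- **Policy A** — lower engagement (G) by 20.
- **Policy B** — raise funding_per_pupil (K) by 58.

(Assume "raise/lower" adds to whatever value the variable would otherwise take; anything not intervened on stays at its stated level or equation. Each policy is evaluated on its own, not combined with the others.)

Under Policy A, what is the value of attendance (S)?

Policy A (G − 20):
  G = 86 − 20 = 66
  K = 82
  S = 189 + 6·66 + 6·82 = 1077

1077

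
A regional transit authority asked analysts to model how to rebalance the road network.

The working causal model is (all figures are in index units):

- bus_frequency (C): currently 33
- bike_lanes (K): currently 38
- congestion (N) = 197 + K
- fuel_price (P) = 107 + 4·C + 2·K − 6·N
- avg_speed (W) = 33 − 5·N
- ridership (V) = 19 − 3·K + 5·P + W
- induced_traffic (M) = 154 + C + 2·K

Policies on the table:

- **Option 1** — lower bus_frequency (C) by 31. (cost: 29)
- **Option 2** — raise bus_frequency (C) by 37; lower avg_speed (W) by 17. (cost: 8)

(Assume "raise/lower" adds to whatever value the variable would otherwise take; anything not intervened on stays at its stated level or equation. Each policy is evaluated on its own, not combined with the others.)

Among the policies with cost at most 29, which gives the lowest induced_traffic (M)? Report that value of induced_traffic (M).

Option 1 (C − 31):
  C = 33 − 31 = 2
  K = 38
  M = 154 + 2 + 2·38 = 232
Option 2 (C + 37, W − 17):
  C = 33 + 37 = 70
  K = 38
  M = 154 + 70 + 2·38 = 300
Comparing — Option 1: M=232, Option 2: M=300. Lowest is 232 (Option 1).

232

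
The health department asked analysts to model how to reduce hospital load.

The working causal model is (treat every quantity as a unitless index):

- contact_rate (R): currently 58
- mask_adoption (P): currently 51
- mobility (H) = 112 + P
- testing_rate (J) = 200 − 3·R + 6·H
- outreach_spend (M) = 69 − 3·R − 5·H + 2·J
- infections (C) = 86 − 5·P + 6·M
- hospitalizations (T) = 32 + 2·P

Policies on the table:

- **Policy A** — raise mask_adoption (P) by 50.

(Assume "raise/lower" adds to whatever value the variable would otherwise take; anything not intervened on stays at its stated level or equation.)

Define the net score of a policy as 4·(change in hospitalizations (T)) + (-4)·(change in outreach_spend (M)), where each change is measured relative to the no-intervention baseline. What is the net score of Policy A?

-1000

Baseline:
  R = 58
  P = 51
  H = 112 + 51 = 163
  J = 200 − 3·58 + 6·163 = 1004
  M = 69 − 3·58 − 5·163 + 2·1004 = 1088
  T = 32 + 2·51 = 134
Policy A (P + 50):
  R = 58
  P = 51 + 50 = 101
  H = 112 + 101 = 213
  J = 200 − 3·58 + 6·213 = 1304
  M = 69 − 3·58 − 5·213 + 2·1304 = 1438
  T = 32 + 2·101 = 234
ΔT = 234 − 134 = 100; ΔM = 1438 − 1088 = 350
Score = 4·100 + (-4)·350 = -1000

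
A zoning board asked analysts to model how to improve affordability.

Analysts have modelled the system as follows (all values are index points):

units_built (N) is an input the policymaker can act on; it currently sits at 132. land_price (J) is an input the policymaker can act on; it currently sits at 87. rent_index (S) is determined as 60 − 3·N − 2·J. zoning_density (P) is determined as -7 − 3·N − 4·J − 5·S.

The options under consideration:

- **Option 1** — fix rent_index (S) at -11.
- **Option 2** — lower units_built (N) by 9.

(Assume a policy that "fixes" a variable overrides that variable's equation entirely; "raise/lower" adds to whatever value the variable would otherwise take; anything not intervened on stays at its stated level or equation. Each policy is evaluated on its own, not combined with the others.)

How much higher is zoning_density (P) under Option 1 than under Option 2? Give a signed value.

-2387

Option 1 (S := -11):
  N = 132
  J = 87
  S = -11
  P = -7 − 3·132 − 4·87 − 5·(-11) = -696
Option 2 (N − 9):
  N = 132 − 9 = 123
  J = 87
  S = 60 − 3·123 − 2·87 = -483
  P = -7 − 3·123 − 4·87 − 5·(-483) = 1691
P: -696 − 1691 = -2387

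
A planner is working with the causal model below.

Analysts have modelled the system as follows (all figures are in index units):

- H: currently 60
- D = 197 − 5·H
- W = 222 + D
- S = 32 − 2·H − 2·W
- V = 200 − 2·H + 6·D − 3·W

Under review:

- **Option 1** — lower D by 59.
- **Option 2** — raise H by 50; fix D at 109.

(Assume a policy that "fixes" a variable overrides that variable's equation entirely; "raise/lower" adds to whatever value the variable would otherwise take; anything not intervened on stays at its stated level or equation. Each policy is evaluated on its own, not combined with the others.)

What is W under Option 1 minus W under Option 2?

-271

Option 1 (D − 59):
  H = 60
  D = 197 − 5·60 (−59 from intervention) = -162
  W = 222 + (-162) = 60
Option 2 (H + 50, D := 109):
  H = 60 + 50 = 110
  D = 109
  W = 222 + 109 = 331
W: 60 − 331 = -271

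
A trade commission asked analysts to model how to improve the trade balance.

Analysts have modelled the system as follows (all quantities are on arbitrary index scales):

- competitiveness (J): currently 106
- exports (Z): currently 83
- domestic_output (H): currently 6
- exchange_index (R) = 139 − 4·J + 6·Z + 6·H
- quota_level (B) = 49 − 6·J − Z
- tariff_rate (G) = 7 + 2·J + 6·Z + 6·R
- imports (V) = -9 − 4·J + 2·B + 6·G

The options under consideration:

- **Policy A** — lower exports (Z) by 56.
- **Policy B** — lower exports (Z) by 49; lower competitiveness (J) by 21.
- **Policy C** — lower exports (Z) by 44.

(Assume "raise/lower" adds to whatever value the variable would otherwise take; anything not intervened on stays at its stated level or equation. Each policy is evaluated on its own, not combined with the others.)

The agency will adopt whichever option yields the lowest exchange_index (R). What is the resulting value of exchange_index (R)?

-87

Policy A (Z − 56):
  J = 106
  Z = 83 − 56 = 27
  H = 6
  R = 139 − 4·106 + 6·27 + 6·6 = -87
Policy B (Z − 49, J − 21):
  J = 106 − 21 = 85
  Z = 83 − 49 = 34
  H = 6
  R = 139 − 4·85 + 6·34 + 6·6 = 39
Policy C (Z − 44):
  J = 106
  Z = 83 − 44 = 39
  H = 6
  R = 139 − 4·106 + 6·39 + 6·6 = -15
Comparing — Policy A: R=-87, Policy B: R=39, Policy C: R=-15. Lowest is -87 (Policy A).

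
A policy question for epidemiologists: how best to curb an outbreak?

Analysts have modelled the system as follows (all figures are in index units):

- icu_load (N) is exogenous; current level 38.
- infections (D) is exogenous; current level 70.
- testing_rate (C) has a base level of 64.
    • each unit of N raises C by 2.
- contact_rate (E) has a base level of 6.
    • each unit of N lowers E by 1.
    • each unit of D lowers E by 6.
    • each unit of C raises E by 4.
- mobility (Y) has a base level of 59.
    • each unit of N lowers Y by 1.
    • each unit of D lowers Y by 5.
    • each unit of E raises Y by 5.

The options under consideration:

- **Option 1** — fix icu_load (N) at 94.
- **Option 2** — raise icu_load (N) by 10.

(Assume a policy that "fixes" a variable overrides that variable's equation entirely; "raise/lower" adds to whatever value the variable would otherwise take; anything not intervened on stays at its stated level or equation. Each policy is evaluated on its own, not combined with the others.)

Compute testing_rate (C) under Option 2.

160

Option 2 (N + 10):
  N = 38 + 10 = 48
  C = 64 + 2·48 = 160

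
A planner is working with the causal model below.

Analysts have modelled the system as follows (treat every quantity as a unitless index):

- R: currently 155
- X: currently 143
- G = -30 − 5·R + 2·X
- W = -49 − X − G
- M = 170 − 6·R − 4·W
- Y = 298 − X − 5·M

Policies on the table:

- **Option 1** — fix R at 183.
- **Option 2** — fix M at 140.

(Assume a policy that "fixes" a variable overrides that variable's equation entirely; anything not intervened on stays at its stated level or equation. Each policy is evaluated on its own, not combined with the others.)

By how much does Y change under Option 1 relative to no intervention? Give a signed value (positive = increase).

3640

Baseline:
  R = 155
  X = 143
  G = -30 − 5·155 + 2·143 = -519
  W = -49 − 143 − (-519) = 327
  M = 170 − 6·155 − 4·327 = -2068
  Y = 298 − 143 − 5·(-2068) = 10495
Option 1 (R := 183):
  R = 183
  X = 143
  G = -30 − 5·183 + 2·143 = -659
  W = -49 − 143 − (-659) = 467
  M = 170 − 6·183 − 4·467 = -2796
  Y = 298 − 143 − 5·(-2796) = 14135
Change in Y: 14135 − 10495 = 3640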